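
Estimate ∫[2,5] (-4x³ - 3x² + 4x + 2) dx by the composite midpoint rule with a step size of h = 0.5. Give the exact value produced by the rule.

h = (5 − 2)/6 = 0.5.
Midpoints m₁,…,m₆ = 2.25, 2.75, 3.25, 3.75, 4.25, 4.75.
f(m₁)=-49.75, f(m₂)=-92.875, f(m₃)=-154, f(m₄)=-236.125, f(m₅)=-342.25, f(m₆)=-475.375.
h·[f(m₁) + f(m₂) + f(m₃) + f(m₄) + f(m₅) + f(m₆)] = 0.5·(-1350.375) = -675.1875.

-675.1875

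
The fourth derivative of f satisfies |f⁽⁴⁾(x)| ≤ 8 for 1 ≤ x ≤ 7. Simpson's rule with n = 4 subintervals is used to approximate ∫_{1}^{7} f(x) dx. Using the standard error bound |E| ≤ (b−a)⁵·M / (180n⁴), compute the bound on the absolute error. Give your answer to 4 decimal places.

1.3500

|E| ≤ (6)⁵·8 / (180·4⁴) = 62208/46080 = 1.3500.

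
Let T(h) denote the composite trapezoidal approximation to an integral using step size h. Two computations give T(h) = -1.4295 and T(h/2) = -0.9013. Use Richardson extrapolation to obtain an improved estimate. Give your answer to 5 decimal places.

-0.72523

R = (4·T(h/2) − T(h)) / 3 = (4·(-0.9013) − (-1.4295))/3 = (-2.1757)/3 = -0.72523.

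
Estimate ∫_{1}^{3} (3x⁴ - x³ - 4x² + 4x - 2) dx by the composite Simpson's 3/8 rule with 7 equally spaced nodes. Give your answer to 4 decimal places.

h = (3 − 1)/6 = 0.333333.
Nodes x₀,…,x₆ = 1, 1.333333, 1.666667, 2, 2.333333, 2.666667, 3.
f(x) = 3x⁴ - x³ - 4x² + 4x - 2: f₀=0, f₁=3.333333, f₂=12.074074, f₃=30, f₄=61.777778, f₅=112.962963, f₆=190.
(3h/8)·[f₀ + 3f₁ + 3f₂ + 2f₃ + 3f₄ + 3f₅ + f₆] = 0.125·(820.444444) = 102.5556.

102.5556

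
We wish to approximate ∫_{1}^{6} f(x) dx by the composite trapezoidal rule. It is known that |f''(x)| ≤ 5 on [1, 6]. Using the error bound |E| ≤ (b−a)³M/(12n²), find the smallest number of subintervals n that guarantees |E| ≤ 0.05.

33

Need 625/(12n²) ≤ 0.05.
n² ≥ 625/(12·0.05) = 1041.67 ⇒ n ≥ 32.2749, so the smallest n is 33.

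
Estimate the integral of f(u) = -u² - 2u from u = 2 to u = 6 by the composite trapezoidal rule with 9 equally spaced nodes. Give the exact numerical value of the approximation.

h = (6 − 2)/8 = 0.5.
Nodes u₀,…,u₈ = 2, 2.5, 3, 3.5, 4, 4.5, 5, 5.5, 6.
f(u) = -u² - 2u: f₀=-8, f₁=-11.25, f₂=-15, f₃=-19.25, f₄=-24, f₅=-29.25, f₆=-35, f₇=-41.25, f₈=-48.
(h/2)·[f₀ + 2f₁ + 2f₂ + 2f₃ + 2f₄ + 2f₅ + 2f₆ + 2f₇ + f₈] = 0.25·(-406) = -101.5.

-101.5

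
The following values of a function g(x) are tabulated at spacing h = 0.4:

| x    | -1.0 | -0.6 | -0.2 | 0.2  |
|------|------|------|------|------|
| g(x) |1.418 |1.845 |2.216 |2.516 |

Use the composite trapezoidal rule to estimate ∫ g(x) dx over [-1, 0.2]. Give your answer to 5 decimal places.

2.41120

h = 0.4, n = 3.
(h/2)·[y₀ + 2y₁ + 2y₂ + y₃] = 0.2·(12.056) = 2.41120.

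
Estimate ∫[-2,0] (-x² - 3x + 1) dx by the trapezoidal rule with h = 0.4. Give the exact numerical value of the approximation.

h = (0 − (-2))/5 = 0.4.
Nodes x₀,…,x₅ = -2, -1.6, -1.2, -0.8, -0.4, 0.
f(x) = -x² - 3x + 1: f₀=3, f₁=3.24, f₂=3.16, f₃=2.76, f₄=2.04, f₅=1.
(h/2)·[f₀ + 2f₁ + 2f₂ + 2f₃ + 2f₄ + f₅] = 0.2·(26.4) = 5.28.

5.28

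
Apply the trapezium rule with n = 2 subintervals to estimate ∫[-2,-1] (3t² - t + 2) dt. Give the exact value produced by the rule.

10.625

h = (-1 − (-2))/2 = 0.5.
Nodes t₀,…,t₂ = -2, -1.5, -1.
f(t) = 3t² - t + 2: f₀=16, f₁=10.25, f₂=6.
(h/2)·[f₀ + 2f₁ + f₂] = 0.25·(42.5) = 10.625.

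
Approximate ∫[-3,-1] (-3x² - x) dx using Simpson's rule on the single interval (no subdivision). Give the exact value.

S = (b−a)/6 · [f(-3) + 4f(-2) + f(-1)] = 0.333333·[(-24) + 4·(-10) + (-2)] = -22.

-22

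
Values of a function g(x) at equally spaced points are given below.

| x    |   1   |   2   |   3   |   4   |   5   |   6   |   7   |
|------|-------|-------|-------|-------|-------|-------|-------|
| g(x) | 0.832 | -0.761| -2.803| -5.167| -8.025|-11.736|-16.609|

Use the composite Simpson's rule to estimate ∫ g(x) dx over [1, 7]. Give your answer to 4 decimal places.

-36.0297

h = 1, n = 6.
(h/3)·[y₀ + 4y₁ + 2y₂ + 4y₃ + 2y₄ + 4y₅ + y₆] = 0.333333·(-108.089) = -36.0297.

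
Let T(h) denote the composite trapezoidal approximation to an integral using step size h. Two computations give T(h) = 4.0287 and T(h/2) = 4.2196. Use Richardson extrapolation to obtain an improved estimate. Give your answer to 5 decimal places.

4.28323

R = (4·T(h/2) − T(h)) / 3 = (4·4.2196 − 4.0287)/3 = (12.8497)/3 = 4.28323.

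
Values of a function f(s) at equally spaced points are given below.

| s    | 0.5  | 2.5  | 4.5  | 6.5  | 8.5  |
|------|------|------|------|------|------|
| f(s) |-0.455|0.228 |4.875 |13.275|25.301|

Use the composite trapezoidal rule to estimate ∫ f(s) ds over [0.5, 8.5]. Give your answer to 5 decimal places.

h = 2, n = 4.
(h/2)·[y₀ + 2y₁ + 2y₂ + 2y₃ + y₄] = 1·(61.602) = 61.60200.

61.60200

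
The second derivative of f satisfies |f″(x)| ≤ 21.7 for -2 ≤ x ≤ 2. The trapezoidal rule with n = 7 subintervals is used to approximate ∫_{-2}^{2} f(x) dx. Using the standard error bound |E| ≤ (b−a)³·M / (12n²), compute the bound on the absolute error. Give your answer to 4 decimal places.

|E| ≤ (4)³·21.7 / (12·7²) = 1388.8/588 = 2.3619.

2.3619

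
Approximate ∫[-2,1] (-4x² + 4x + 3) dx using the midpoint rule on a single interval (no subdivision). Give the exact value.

0

M = (b−a)·f(-0.5) = 3·(0) = 0.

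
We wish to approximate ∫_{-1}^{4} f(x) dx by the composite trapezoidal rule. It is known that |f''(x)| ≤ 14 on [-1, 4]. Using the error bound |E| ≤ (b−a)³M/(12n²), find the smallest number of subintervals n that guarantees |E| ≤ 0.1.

Need 1750/(12n²) ≤ 0.1.
n² ≥ 1750/(12·0.1) = 1458.33 ⇒ n ≥ 38.1881, so the smallest n is 39.

39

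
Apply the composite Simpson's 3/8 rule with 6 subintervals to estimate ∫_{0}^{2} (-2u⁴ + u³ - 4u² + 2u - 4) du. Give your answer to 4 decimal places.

-23.4815

h = (2 − 0)/6 = 0.333333.
Nodes u₀,…,u₆ = 0, 0.333333, 0.666667, 1, 1.333333, 1.666667, 2.
f(u) = -2u⁴ + u³ - 4u² + 2u - 4: f₀=-4, f₁=-3.765432, f₂=-4.543210, f₃=-7, f₄=-12.395062, f₅=-22.580247, f₆=-40.
(3h/8)·[f₀ + 3f₁ + 3f₂ + 2f₃ + 3f₄ + 3f₅ + f₆] = 0.125·(-187.851852) = -23.4815.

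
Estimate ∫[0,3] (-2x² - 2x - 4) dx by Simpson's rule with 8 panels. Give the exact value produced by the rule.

-39

h = (3 − 0)/8 = 0.375.
Nodes x₀,…,x₈ = 0, 0.375, 0.75, 1.125, 1.5, 1.875, 2.25, 2.625, 3.
f(x) = -2x² - 2x - 4: f₀=-4, f₁=-5.03125, f₂=-6.625, f₃=-8.78125, f₄=-11.5, f₅=-14.78125, f₆=-18.625, f₇=-23.03125, f₈=-28.
(h/3)·[f₀ + 4f₁ + 2f₂ + 4f₃ + 2f₄ + 4f₅ + 2f₆ + 4f₇ + f₈] = 0.125·(-312) = -39.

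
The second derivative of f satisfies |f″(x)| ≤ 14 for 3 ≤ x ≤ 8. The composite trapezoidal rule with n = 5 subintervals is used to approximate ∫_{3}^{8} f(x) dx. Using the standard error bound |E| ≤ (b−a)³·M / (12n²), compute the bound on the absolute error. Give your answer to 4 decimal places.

5.8333

|E| ≤ (5)³·14 / (12·5²) = 1750/300 = 5.8333.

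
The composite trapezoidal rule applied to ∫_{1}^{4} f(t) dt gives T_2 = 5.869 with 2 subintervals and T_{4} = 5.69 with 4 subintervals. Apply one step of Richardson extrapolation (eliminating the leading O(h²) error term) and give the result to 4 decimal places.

5.6303

R = (4·T_{4} − T_2) / 3 = (4·5.69 − 5.869)/3 = (16.891)/3 = 5.6303.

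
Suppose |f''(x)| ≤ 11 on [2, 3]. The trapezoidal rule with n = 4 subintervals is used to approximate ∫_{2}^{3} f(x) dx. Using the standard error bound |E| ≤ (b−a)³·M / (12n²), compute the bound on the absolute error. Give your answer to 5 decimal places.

|E| ≤ (1)³·11 / (12·4²) = 11/192 = 0.05729.

0.05729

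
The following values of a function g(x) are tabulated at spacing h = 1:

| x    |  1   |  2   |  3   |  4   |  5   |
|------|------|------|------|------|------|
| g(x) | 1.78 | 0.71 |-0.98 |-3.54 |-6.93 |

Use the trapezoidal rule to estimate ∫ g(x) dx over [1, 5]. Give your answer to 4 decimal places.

-6.3850

h = 1, n = 4.
(h/2)·[y₀ + 2y₁ + 2y₂ + 2y₃ + y₄] = 0.5·(-12.77) = -6.3850.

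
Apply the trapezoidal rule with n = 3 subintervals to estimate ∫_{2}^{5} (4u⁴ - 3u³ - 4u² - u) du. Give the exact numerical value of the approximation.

1989

h = (5 − 2)/3 = 1.
Nodes u₀,…,u₃ = 2, 3, 4, 5.
f(u) = 4u⁴ - 3u³ - 4u² - u: f₀=22, f₁=204, f₂=764, f₃=2020.
(h/2)·[f₀ + 2f₁ + 2f₂ + f₃] = 0.5·(3978) = 1989.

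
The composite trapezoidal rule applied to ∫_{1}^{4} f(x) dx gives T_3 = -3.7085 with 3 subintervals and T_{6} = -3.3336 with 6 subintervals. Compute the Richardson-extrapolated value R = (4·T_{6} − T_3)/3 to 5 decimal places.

-3.20863

R = (4·T_{6} − T_3) / 3 = (4·(-3.3336) − (-3.7085))/3 = (-9.6259)/3 = -3.20863.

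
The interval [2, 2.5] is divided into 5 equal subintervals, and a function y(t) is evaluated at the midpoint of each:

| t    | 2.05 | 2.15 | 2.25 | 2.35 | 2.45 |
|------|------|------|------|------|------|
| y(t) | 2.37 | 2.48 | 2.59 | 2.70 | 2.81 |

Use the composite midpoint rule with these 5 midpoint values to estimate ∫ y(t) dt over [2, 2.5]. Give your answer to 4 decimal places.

1.2950

h = 0.1, n = 5.
h·[y(m₁) + y(m₂) + y(m₃) + y(m₄) + y(m₅)] = 0.1·(12.95) = 1.2950.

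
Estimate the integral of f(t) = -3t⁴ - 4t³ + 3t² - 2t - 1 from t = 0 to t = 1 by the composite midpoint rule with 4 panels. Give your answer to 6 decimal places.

-2.553467

h = (1 − 0)/4 = 0.25.
Midpoints m₁,…,m₄ = 0.125, 0.375, 0.625, 0.875.
f(m₁)=-1.211669921875, f(m₂)=-1.598388671875, f(m₃)=-2.512451171875, f(m₄)=-4.891357421875.
h·[f(m₁) + f(m₂) + f(m₃) + f(m₄)] = 0.25·(-10.2138671875) = -2.553467.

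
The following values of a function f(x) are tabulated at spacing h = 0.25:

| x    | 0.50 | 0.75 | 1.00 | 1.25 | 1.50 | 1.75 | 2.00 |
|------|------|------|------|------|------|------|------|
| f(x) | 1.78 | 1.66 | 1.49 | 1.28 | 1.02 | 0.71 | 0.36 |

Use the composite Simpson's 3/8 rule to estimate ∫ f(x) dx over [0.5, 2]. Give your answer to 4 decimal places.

1.8131

h = 0.25, n = 6.
(3h/8)·[y₀ + 3y₁ + 3y₂ + 2y₃ + 3y₄ + 3y₅ + y₆] = 0.09375·(19.34) = 1.8131.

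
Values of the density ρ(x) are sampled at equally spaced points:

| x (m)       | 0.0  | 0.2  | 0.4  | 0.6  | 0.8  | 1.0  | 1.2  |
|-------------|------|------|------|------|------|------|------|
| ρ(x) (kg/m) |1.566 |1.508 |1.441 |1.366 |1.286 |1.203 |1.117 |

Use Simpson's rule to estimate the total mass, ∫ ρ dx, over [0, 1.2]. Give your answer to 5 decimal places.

1.62967

h = 0.2, n = 6.
(h/3)·[y₀ + 4y₁ + 2y₂ + 4y₃ + 2y₄ + 4y₅ + y₆] = 0.066667·(24.445) = 1.62967.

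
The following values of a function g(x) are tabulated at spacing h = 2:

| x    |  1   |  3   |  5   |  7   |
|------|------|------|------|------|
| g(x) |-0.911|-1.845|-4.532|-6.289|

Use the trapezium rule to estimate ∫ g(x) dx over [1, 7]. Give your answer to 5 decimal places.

h = 2, n = 3.
(h/2)·[y₀ + 2y₁ + 2y₂ + y₃] = 1·(-19.954) = -19.95400.

-19.95400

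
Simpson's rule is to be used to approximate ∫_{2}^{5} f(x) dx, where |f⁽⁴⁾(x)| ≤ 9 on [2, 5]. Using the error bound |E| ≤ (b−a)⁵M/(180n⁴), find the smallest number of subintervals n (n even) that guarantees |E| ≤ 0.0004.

Need 2187/(180n⁴) ≤ 0.0004.
n⁴ ≥ 2187/(180·0.0004) = 30375 ⇒ n ≥ 13.2017, so the smallest even n is 14. (n must be even for Simpson's rule.)

14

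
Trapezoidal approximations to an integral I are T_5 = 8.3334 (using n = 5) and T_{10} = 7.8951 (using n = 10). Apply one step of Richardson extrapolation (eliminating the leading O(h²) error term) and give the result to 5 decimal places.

R = (4·T_{10} − T_5) / 3 = (4·7.8951 − 8.3334)/3 = (23.2470)/3 = 7.74900.

7.74900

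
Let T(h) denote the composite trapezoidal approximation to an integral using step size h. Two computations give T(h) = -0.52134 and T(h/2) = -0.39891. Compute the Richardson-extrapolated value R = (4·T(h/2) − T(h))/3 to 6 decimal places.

R = (4·T(h/2) − T(h)) / 3 = (4·(-0.39891) − (-0.52134))/3 = (-1.07430)/3 = -0.358100.

-0.358100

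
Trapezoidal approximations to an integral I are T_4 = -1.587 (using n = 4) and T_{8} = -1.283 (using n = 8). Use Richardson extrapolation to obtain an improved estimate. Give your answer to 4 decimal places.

-1.1817

R = (4·T_{8} − T_4) / 3 = (4·(-1.283) − (-1.587))/3 = (-3.545)/3 = -1.1817.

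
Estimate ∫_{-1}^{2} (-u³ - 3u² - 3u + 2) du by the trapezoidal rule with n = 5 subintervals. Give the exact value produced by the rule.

-12.06

h = (2 − (-1))/5 = 0.6.
Nodes u₀,…,u₅ = -1, -0.4, 0.2, 0.8, 1.4, 2.
f(u) = -u³ - 3u² - 3u + 2: f₀=3, f₁=2.784, f₂=1.272, f₃=-2.832, f₄=-10.824, f₅=-24.
(h/2)·[f₀ + 2f₁ + 2f₂ + 2f₃ + 2f₄ + f₅] = 0.3·(-40.2) = -12.06.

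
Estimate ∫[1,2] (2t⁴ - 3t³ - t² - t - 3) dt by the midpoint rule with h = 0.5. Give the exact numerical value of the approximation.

h = (2 − 1)/2 = 0.5.
Midpoints m₁,…,m₂ = 1.25, 1.75.
f(m₁)=-6.7890625, f(m₂)=-5.1328125.
h·[f(m₁) + f(m₂)] = 0.5·(-11.921875) = -5.9609375.

-5.9609375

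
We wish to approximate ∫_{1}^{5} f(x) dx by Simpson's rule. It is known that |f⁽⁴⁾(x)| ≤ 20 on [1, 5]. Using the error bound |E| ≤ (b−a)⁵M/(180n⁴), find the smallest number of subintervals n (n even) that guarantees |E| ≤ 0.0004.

24

Need 20480/(180n⁴) ≤ 0.0004.
n⁴ ≥ 20480/(180·0.0004) = 284444 ⇒ n ≥ 23.0940, so the smallest even n is 24. (n must be even for Simpson's rule.)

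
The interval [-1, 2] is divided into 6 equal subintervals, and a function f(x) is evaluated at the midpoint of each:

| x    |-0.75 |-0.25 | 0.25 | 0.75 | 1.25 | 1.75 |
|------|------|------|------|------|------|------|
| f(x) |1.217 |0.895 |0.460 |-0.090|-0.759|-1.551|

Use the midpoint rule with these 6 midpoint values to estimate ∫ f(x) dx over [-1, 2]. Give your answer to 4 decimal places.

0.0860

h = 0.5, n = 6.
h·[y(m₁) + y(m₂) + y(m₃) + y(m₄) + y(m₅) + y(m₆)] = 0.5·(0.172) = 0.0860.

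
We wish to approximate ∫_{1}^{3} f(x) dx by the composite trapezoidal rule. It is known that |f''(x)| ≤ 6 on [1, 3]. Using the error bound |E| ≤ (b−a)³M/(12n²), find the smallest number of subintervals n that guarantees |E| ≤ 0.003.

37

Need 48/(12n²) ≤ 0.003.
n² ≥ 48/(12·0.003) = 1333.33 ⇒ n ≥ 36.5148, so the smallest n is 37.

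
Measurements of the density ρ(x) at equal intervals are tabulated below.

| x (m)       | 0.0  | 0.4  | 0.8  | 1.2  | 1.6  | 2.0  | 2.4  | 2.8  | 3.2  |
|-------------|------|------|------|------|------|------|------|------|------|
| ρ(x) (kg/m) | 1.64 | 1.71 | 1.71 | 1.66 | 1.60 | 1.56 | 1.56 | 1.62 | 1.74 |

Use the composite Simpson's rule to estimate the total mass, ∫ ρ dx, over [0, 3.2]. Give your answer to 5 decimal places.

5.24267

h = 0.4, n = 8.
(h/3)·[y₀ + 4y₁ + 2y₂ + 4y₃ + 2y₄ + 4y₅ + 2y₆ + 4y₇ + y₈] = 0.133333·(39.32) = 5.24267.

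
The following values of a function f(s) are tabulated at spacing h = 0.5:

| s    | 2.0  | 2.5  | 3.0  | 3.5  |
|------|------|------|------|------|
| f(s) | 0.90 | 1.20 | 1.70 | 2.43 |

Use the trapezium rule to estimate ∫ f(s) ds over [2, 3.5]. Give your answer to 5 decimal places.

2.28250

h = 0.5, n = 3.
(h/2)·[y₀ + 2y₁ + 2y₂ + y₃] = 0.25·(9.13) = 2.28250.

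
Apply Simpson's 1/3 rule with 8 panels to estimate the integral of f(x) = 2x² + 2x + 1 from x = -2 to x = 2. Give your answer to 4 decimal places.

h = (2 − (-2))/8 = 0.5.
Nodes x₀,…,x₈ = -2, -1.5, -1, -0.5, 0, 0.5, 1, 1.5, 2.
f(x) = 2x² + 2x + 1: f₀=5, f₁=2.5, f₂=1, f₃=0.5, f₄=1, f₅=2.5, f₆=5, f₇=8.5, f₈=13.
(h/3)·[f₀ + 4f₁ + 2f₂ + 4f₃ + 2f₄ + 4f₅ + 2f₆ + 4f₇ + f₈] = 0.166667·(88) = 14.6667.

14.6667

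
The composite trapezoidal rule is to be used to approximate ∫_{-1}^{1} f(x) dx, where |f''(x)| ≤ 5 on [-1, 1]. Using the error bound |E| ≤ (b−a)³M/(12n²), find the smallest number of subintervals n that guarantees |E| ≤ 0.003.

34

Need 40/(12n²) ≤ 0.003.
n² ≥ 40/(12·0.003) = 1111.11 ⇒ n ≥ 33.3333, so the smallest n is 34.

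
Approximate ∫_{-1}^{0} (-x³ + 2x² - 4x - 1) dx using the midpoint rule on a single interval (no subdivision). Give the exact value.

M = (b−a)·f(-0.5) = 1·(1.625) = 1.625.

1.625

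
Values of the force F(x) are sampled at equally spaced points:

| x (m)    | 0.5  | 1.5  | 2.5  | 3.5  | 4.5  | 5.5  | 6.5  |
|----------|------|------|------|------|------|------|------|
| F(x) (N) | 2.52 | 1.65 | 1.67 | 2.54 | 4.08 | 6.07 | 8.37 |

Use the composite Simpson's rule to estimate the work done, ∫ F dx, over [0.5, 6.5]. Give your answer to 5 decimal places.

21.14333

h = 1, n = 6.
(h/3)·[y₀ + 4y₁ + 2y₂ + 4y₃ + 2y₄ + 4y₅ + y₆] = 0.333333·(63.43) = 21.14333.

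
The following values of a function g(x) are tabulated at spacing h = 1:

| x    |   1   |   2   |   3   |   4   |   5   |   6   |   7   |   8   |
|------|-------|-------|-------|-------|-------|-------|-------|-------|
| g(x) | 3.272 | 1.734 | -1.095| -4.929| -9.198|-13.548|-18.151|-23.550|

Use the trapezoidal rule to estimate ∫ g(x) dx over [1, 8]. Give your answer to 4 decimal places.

-55.3260

h = 1, n = 7.
(h/2)·[y₀ + 2y₁ + 2y₂ + 2y₃ + 2y₄ + 2y₅ + 2y₆ + y₇] = 0.5·(-110.652) = -55.3260.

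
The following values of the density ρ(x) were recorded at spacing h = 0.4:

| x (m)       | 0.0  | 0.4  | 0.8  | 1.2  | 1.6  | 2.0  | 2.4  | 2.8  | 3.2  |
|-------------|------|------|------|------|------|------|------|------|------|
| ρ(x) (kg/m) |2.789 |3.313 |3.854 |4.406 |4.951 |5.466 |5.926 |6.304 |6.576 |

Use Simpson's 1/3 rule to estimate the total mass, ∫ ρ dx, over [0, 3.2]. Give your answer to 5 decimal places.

15.57107

h = 0.4, n = 8.
(h/3)·[y₀ + 4y₁ + 2y₂ + 4y₃ + 2y₄ + 4y₅ + 2y₆ + 4y₇ + y₈] = 0.133333·(116.783) = 15.57107.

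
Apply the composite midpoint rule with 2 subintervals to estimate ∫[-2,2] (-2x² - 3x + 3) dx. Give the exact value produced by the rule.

h = (2 − (-2))/2 = 2.
Midpoints m₁,…,m₂ = -1, 1.
f(m₁)=4, f(m₂)=-2.
h·[f(m₁) + f(m₂)] = 2·(2) = 4.

4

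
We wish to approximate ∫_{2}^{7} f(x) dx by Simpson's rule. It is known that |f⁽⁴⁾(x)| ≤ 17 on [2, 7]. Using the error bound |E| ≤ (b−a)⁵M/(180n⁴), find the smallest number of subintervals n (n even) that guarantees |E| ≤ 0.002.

20

Need 53125/(180n⁴) ≤ 0.002.
n⁴ ≥ 53125/(180·0.002) = 147569 ⇒ n ≥ 19.5997, so the smallest even n is 20. (n must be even for Simpson's rule.)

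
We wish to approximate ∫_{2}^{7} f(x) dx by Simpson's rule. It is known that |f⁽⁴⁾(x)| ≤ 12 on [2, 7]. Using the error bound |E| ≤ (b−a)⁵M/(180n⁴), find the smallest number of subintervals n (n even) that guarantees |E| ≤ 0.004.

16

Need 37500/(180n⁴) ≤ 0.004.
n⁴ ≥ 37500/(180·0.004) = 52083.3 ⇒ n ≥ 15.1069, so the smallest even n is 16. (n must be even for Simpson's rule.)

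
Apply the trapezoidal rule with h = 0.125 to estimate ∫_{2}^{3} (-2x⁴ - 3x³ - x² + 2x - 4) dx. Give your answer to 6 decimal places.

h = (3 − 2)/8 = 0.125.
Nodes x₀,…,x₈ = 2, 2.125, 2.25, 2.375, 2.5, 2.625, 2.75, 2.875, 3.
f(x) = -2x⁴ - 3x³ - x² + 2x - 4: f₀=-60, f₁=-73.83447265625, f₂=-89.9921875, f₃=-108.71337890625, f₄=-130.25, f₅=-154.86572265625, f₆=-182.8359375, f₇=-214.44775390625, f₈=-250.
(h/2)·[f₀ + 2f₁ + 2f₂ + 2f₃ + 2f₄ + 2f₅ + 2f₆ + 2f₇ + f₈] = 0.0625·(-2219.87890625) = -138.742432.

-138.742432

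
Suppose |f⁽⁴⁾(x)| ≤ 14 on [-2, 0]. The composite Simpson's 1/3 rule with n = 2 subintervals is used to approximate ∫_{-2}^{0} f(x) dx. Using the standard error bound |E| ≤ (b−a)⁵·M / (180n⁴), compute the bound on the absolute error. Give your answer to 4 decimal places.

|E| ≤ (2)⁵·14 / (180·2⁴) = 448/2880 = 0.1556.

0.1556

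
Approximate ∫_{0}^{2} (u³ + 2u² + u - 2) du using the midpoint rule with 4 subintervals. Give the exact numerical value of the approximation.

h = (2 − 0)/4 = 0.5.
Midpoints m₁,…,m₄ = 0.25, 0.75, 1.25, 1.75.
f(m₁)=-1.609375, f(m₂)=0.296875, f(m₃)=4.328125, f(m₄)=11.234375.
h·[f(m₁) + f(m₂) + f(m₃) + f(m₄)] = 0.5·(14.25) = 7.125.

7.125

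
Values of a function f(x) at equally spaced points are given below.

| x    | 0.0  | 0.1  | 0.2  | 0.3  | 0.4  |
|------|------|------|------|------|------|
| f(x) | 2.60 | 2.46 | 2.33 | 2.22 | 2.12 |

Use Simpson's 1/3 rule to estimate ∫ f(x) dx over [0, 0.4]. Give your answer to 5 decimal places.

h = 0.1, n = 4.
(h/3)·[y₀ + 4y₁ + 2y₂ + 4y₃ + y₄] = 0.033333·(28.10) = 0.93667.

0.93667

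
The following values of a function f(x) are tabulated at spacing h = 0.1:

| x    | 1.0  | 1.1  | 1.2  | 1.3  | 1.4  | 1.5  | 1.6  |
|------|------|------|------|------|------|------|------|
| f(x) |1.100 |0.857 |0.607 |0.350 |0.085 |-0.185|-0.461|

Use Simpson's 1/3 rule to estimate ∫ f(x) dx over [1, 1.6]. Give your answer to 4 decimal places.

h = 0.1, n = 6.
(h/3)·[y₀ + 4y₁ + 2y₂ + 4y₃ + 2y₄ + 4y₅ + y₆] = 0.033333·(6.111) = 0.2037.

0.2037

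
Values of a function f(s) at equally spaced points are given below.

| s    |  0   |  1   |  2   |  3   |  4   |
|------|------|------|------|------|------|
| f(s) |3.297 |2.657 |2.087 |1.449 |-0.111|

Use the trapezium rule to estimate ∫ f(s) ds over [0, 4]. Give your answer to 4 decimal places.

7.7860

h = 1, n = 4.
(h/2)·[y₀ + 2y₁ + 2y₂ + 2y₃ + y₄] = 0.5·(15.572) = 7.7860.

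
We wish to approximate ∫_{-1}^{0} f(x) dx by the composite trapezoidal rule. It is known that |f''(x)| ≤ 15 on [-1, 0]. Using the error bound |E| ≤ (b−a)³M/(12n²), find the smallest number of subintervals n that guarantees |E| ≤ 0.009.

12

Need 15/(12n²) ≤ 0.009.
n² ≥ 15/(12·0.009) = 138.889 ⇒ n ≥ 11.7851, so the smallest n is 12.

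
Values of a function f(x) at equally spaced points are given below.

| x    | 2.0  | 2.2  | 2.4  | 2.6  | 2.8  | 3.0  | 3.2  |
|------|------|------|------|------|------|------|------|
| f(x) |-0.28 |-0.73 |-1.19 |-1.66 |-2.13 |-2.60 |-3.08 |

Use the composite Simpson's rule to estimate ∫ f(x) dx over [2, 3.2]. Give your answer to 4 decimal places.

h = 0.2, n = 6.
(h/3)·[y₀ + 4y₁ + 2y₂ + 4y₃ + 2y₄ + 4y₅ + y₆] = 0.066667·(-29.96) = -1.9973.

-1.9973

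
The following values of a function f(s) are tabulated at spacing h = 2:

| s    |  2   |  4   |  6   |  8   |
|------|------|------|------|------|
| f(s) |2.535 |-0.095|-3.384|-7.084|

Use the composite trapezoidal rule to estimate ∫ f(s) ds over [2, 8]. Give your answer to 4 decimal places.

h = 2, n = 3.
(h/2)·[y₀ + 2y₁ + 2y₂ + y₃] = 1·(-11.507) = -11.5070.

-11.5070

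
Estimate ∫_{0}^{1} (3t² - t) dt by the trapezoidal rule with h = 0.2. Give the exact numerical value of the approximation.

0.52

h = (1 − 0)/5 = 0.2.
Nodes t₀,…,t₅ = 0, 0.2, 0.4, 0.6, 0.8, 1.
f(t) = 3t² - t: f₀=0, f₁=-0.08, f₂=0.08, f₃=0.48, f₄=1.12, f₅=2.
(h/2)·[f₀ + 2f₁ + 2f₂ + 2f₃ + 2f₄ + f₅] = 0.1·(5.2) = 0.52.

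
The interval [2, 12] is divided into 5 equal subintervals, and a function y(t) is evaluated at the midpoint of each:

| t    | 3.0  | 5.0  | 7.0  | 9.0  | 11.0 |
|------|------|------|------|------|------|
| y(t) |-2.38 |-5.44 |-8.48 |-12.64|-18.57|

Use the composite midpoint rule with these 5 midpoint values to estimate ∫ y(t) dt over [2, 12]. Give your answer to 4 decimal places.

h = 2, n = 5.
h·[y(m₁) + y(m₂) + y(m₃) + y(m₄) + y(m₅)] = 2·(-47.51) = -95.0200.

-95.0200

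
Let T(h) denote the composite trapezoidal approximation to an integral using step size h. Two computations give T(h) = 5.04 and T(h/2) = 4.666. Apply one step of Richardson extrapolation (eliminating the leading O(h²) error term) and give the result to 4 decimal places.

4.5413

R = (4·T(h/2) − T(h)) / 3 = (4·4.666 − 5.04)/3 = (13.624)/3 = 4.5413.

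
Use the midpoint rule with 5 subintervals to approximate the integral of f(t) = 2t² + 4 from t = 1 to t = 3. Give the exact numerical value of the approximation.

h = (3 − 1)/5 = 0.4.
Midpoints m₁,…,m₅ = 1.2, 1.6, 2, 2.4, 2.8.
f(m₁)=6.88, f(m₂)=9.12, f(m₃)=12, f(m₄)=15.52, f(m₅)=19.68.
h·[f(m₁) + f(m₂) + f(m₃) + f(m₄) + f(m₅)] = 0.4·(63.2) = 25.28.

25.28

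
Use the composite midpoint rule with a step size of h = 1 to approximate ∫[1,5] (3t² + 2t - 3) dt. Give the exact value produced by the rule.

135

h = (5 − 1)/4 = 1.
Midpoints m₁,…,m₄ = 1.5, 2.5, 3.5, 4.5.
f(m₁)=6.75, f(m₂)=20.75, f(m₃)=40.75, f(m₄)=66.75.
h·[f(m₁) + f(m₂) + f(m₃) + f(m₄)] = 1·(135) = 135.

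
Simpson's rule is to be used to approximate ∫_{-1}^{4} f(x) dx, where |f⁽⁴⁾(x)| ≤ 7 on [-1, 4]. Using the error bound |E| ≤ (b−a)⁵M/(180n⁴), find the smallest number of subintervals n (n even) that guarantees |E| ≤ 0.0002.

Need 21875/(180n⁴) ≤ 0.0002.
n⁴ ≥ 21875/(180·0.0002) = 607639 ⇒ n ≥ 27.9197, so the smallest even n is 28. (n must be even for Simpson's rule.)

28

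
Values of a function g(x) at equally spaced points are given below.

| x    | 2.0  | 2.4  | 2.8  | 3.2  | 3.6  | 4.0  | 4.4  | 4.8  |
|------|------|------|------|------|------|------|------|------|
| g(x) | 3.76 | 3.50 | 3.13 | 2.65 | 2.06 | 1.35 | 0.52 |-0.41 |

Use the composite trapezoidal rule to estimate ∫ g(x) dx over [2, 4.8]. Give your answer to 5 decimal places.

5.95400

h = 0.4, n = 7.
(h/2)·[y₀ + 2y₁ + 2y₂ + 2y₃ + 2y₄ + 2y₅ + 2y₆ + y₇] = 0.2·(29.77) = 5.95400.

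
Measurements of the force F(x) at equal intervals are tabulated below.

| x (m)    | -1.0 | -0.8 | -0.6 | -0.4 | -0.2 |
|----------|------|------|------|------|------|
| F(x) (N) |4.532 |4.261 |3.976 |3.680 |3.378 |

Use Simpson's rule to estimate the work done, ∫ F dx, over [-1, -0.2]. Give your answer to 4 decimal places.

h = 0.2, n = 4.
(h/3)·[y₀ + 4y₁ + 2y₂ + 4y₃ + y₄] = 0.066667·(47.626) = 3.1751.

3.1751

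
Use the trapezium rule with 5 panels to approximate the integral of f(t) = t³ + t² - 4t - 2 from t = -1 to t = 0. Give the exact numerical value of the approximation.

h = (0 − (-1))/5 = 0.2.
Nodes t₀,…,t₅ = -1, -0.8, -0.6, -0.4, -0.2, 0.
f(t) = t³ + t² - 4t - 2: f₀=2, f₁=1.328, f₂=0.544, f₃=-0.304, f₄=-1.168, f₅=-2.
(h/2)·[f₀ + 2f₁ + 2f₂ + 2f₃ + 2f₄ + f₅] = 0.1·(0.8) = 0.08.

0.08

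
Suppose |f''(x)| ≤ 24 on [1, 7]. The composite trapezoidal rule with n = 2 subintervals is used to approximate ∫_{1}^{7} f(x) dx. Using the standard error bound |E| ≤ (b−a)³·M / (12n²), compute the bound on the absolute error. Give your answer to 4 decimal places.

|E| ≤ (6)³·24 / (12·2²) = 5184/48 = 108.0000.

108.0000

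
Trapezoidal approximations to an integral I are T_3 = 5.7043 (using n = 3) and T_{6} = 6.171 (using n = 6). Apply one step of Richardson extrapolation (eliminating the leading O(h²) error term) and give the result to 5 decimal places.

R = (4·T_{6} − T_3) / 3 = (4·6.171 − 5.7043)/3 = (18.9797)/3 = 6.32657.

6.32657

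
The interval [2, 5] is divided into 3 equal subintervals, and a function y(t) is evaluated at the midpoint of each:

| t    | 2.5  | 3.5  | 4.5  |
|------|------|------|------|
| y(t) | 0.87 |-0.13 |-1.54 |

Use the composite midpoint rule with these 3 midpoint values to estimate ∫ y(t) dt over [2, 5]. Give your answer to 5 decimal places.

-0.80000

h = 1, n = 3.
h·[y(m₁) + y(m₂) + y(m₃)] = 1·(-0.80) = -0.80000.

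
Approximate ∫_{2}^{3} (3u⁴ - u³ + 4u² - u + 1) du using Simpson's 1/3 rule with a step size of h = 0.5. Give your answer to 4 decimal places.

h = (3 − 2)/2 = 0.5.
Nodes u₀,…,u₂ = 2, 2.5, 3.
f(u) = 3u⁴ - u³ + 4u² - u + 1: f₀=55, f₁=125.0625, f₂=250.
(h/3)·[f₀ + 4f₁ + f₂] = 0.166667·(805.25) = 134.2083.

134.2083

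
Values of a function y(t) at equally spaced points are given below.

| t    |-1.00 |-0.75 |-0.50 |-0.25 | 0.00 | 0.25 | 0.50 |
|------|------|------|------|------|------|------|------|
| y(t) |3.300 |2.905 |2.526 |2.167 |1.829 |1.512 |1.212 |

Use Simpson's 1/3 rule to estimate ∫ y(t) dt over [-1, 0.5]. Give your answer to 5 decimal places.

3.29650

h = 0.25, n = 6.
(h/3)·[y₀ + 4y₁ + 2y₂ + 4y₃ + 2y₄ + 4y₅ + y₆] = 0.083333·(39.558) = 3.29650.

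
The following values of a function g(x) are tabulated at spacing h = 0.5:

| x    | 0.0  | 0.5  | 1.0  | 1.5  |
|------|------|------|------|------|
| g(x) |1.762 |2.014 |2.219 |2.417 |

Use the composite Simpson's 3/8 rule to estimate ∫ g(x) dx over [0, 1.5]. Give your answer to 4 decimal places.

3.1646

h = 0.5, n = 3.
(3h/8)·[y₀ + 3y₁ + 3y₂ + y₃] = 0.1875·(16.878) = 3.1646.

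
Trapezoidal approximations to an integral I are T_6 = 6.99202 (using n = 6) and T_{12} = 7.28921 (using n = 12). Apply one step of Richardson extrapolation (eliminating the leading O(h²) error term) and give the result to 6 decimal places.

R = (4·T_{12} − T_6) / 3 = (4·7.28921 − 6.99202)/3 = (22.16482)/3 = 7.388273.

7.388273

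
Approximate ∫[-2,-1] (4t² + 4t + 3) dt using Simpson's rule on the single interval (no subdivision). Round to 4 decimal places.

S = (b−a)/6 · [f(-2) + 4f(-1.5) + f(-1)] = 0.166667·[11 + 4·6 + 3] = 6.3333.

6.3333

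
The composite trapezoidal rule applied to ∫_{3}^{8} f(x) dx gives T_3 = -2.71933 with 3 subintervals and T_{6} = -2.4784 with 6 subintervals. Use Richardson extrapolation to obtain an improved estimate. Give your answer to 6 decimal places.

R = (4·T_{6} − T_3) / 3 = (4·(-2.4784) − (-2.71933))/3 = (-7.19427)/3 = -2.398090.

-2.398090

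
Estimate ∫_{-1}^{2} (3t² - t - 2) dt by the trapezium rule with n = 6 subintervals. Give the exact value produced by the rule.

h = (2 − (-1))/6 = 0.5.
Nodes t₀,…,t₆ = -1, -0.5, 0, 0.5, 1, 1.5, 2.
f(t) = 3t² - t - 2: f₀=2, f₁=-0.75, f₂=-2, f₃=-1.75, f₄=0, f₅=3.25, f₆=8.
(h/2)·[f₀ + 2f₁ + 2f₂ + 2f₃ + 2f₄ + 2f₅ + f₆] = 0.25·(7.5) = 1.875.

1.875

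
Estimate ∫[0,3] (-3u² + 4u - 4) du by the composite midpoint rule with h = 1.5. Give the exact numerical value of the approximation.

h = (3 − 0)/2 = 1.5.
Midpoints m₁,…,m₂ = 0.75, 2.25.
f(m₁)=-2.6875, f(m₂)=-10.1875.
h·[f(m₁) + f(m₂)] = 1.5·(-12.875) = -19.3125.

-19.3125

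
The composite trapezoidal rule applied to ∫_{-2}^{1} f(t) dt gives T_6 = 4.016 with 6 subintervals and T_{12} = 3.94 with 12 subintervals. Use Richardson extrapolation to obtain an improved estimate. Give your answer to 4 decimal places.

R = (4·T_{12} − T_6) / 3 = (4·3.94 − 4.016)/3 = (11.744)/3 = 3.9147.

3.9147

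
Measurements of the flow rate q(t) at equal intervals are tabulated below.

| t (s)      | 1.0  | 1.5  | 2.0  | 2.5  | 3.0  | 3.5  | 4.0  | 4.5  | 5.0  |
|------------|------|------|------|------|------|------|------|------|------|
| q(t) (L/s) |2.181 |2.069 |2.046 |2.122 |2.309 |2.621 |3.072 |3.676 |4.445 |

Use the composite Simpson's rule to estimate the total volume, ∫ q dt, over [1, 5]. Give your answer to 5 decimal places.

10.57200

h = 0.5, n = 8.
(h/3)·[y₀ + 4y₁ + 2y₂ + 4y₃ + 2y₄ + 4y₅ + 2y₆ + 4y₇ + y₈] = 0.166667·(63.432) = 10.57200.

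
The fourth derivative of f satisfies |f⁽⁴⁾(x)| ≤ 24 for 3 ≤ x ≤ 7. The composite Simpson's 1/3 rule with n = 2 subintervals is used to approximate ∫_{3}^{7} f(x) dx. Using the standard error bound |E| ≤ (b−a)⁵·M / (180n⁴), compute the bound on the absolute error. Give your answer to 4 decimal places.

|E| ≤ (4)⁵·24 / (180·2⁴) = 24576/2880 = 8.5333.

8.5333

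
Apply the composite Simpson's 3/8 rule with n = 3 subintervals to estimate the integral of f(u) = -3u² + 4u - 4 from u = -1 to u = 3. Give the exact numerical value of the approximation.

h = (3 − (-1))/3 = 1.333333.
Nodes u₀,…,u₃ = -1, 0.333333, 1.666667, 3.
f(u) = -3u² + 4u - 4: f₀=-11, f₁=-3, f₂=-5.666667, f₃=-19.
(3h/8)·[f₀ + 3f₁ + 3f₂ + f₃] = 0.5·(-56) = -28.

-28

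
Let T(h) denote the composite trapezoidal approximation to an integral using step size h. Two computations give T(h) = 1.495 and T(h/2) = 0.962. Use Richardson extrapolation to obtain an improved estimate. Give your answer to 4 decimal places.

R = (4·T(h/2) − T(h)) / 3 = (4·0.962 − 1.495)/3 = (2.353)/3 = 0.7843.

0.7843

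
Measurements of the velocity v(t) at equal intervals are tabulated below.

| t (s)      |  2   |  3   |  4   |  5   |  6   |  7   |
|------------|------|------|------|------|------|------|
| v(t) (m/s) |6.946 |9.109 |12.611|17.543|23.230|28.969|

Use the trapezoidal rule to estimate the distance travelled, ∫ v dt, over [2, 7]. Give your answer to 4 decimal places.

80.4505

h = 1, n = 5.
(h/2)·[y₀ + 2y₁ + 2y₂ + 2y₃ + 2y₄ + y₅] = 0.5·(160.901) = 80.4505.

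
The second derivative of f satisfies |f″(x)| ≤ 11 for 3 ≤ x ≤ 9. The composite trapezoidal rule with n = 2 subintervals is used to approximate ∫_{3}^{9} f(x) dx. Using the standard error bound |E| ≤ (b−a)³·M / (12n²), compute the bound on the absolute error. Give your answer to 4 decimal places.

|E| ≤ (6)³·11 / (12·2²) = 2376/48 = 49.5000.

49.5000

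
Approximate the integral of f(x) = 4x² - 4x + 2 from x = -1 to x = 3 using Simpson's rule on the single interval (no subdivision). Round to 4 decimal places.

29.3333

S = (b−a)/6 · [f(-1) + 4f(1) + f(3)] = 0.666667·[10 + 4·2 + 26] = 29.3333.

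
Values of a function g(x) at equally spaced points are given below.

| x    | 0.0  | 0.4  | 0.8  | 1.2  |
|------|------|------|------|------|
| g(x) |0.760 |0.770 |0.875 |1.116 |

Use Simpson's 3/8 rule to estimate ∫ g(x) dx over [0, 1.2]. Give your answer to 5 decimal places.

h = 0.4, n = 3.
(3h/8)·[y₀ + 3y₁ + 3y₂ + y₃] = 0.15·(6.811) = 1.02165.

1.02165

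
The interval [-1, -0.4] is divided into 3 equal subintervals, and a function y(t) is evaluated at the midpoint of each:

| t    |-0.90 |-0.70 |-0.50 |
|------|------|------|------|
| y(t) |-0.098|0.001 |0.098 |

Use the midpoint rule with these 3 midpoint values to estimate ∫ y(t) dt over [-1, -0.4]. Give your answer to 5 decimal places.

h = 0.2, n = 3.
h·[y(m₁) + y(m₂) + y(m₃)] = 0.2·(0.001) = 0.00020.

0.00020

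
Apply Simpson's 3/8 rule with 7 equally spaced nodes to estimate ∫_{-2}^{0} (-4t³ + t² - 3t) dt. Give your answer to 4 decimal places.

h = (0 − (-2))/6 = 0.333333.
Nodes t₀,…,t₆ = -2, -1.666667, -1.333333, -1, -0.666667, -0.333333, 0.
f(t) = -4t³ + t² - 3t: f₀=42, f₁=26.296296, f₂=15.259259, f₃=8, f₄=3.629630, f₅=1.259259, f₆=0.
(3h/8)·[f₀ + 3f₁ + 3f₂ + 2f₃ + 3f₄ + 3f₅ + f₆] = 0.125·(197.333333) = 24.6667.

24.6667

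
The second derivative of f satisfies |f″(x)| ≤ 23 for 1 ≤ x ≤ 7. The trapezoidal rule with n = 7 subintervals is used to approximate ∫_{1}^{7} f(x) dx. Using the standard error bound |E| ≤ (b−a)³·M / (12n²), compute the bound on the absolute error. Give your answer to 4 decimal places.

8.4490

|E| ≤ (6)³·23 / (12·7²) = 4968/588 = 8.4490.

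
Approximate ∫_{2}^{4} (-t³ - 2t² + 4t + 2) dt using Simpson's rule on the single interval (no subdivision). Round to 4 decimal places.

-69.3333

S = (b−a)/6 · [f(2) + 4f(3) + f(4)] = 0.333333·[(-6) + 4·(-31) + (-78)] = -69.3333.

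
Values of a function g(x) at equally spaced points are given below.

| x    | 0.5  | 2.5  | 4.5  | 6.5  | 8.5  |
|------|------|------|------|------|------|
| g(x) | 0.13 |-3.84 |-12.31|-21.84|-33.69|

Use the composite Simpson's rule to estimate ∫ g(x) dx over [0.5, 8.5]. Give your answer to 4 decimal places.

h = 2, n = 4.
(h/3)·[y₀ + 4y₁ + 2y₂ + 4y₃ + y₄] = 0.666667·(-160.90) = -107.2667.

-107.2667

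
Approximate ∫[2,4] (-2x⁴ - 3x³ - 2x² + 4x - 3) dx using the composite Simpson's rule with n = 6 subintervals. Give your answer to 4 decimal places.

-596.1399

h = (4 − 2)/6 = 0.333333.
Nodes x₀,…,x₆ = 2, 2.333333, 2.666667, 3, 3.333333, 3.666667, 4.
f(x) = -2x⁴ - 3x³ - 2x² + 4x - 3: f₀=-59, f₁=-101.950617, f₂=-164.580247, f₃=-252, f₄=-369.913580, f₅=-524.617284, f₆=-723.
(h/3)·[f₀ + 4f₁ + 2f₂ + 4f₃ + 2f₄ + 4f₅ + f₆] = 0.111111·(-5365.259259) = -596.1399.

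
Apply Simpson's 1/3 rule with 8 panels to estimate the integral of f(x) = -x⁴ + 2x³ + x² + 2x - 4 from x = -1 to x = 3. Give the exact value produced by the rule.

-7.5

h = (3 − (-1))/8 = 0.5.
Nodes x₀,…,x₈ = -1, -0.5, 0, 0.5, 1, 1.5, 2, 2.5, 3.
f(x) = -x⁴ + 2x³ + x² + 2x - 4: f₀=-8, f₁=-5.0625, f₂=-4, f₃=-2.5625, f₄=0, f₅=2.9375, f₆=4, f₇=-0.5625, f₈=-16.
(h/3)·[f₀ + 4f₁ + 2f₂ + 4f₃ + 2f₄ + 4f₅ + 2f₆ + 4f₇ + f₈] = 0.166667·(-45) = -7.5.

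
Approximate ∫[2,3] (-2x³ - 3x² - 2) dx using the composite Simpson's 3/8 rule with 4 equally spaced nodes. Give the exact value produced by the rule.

h = (3 − 2)/3 = 0.333333.
Nodes x₀,…,x₃ = 2, 2.333333, 2.666667, 3.
f(x) = -2x³ - 3x² - 2: f₀=-30, f₁=-43.740741, f₂=-61.259259, f₃=-83.
(3h/8)·[f₀ + 3f₁ + 3f₂ + f₃] = 0.125·(-428) = -53.5.

-53.5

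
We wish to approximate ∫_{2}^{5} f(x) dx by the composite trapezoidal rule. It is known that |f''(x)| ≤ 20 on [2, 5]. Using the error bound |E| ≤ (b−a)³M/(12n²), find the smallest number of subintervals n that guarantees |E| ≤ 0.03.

39

Need 540/(12n²) ≤ 0.03.
n² ≥ 540/(12·0.03) = 1500 ⇒ n ≥ 38.7298, so the smallest n is 39.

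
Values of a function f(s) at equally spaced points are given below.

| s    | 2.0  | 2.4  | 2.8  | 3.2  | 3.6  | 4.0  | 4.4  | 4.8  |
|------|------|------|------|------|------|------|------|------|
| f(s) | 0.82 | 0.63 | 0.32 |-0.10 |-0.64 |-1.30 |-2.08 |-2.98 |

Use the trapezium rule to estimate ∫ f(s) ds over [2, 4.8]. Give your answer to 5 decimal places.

-1.70000

h = 0.4, n = 7.
(h/2)·[y₀ + 2y₁ + 2y₂ + 2y₃ + 2y₄ + 2y₅ + 2y₆ + y₇] = 0.2·(-8.50) = -1.70000.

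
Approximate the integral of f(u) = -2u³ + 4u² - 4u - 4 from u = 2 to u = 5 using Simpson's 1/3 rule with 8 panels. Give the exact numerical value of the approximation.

h = (5 − 2)/8 = 0.375.
Nodes u₀,…,u₈ = 2, 2.375, 2.75, 3.125, 3.5, 3.875, 4.25, 4.625, 5.
f(u) = -2u³ + 4u² - 4u - 4: f₀=-12, f₁=-17.73046875, f₂=-26.34375, f₃=-38.47265625, f₄=-54.75, f₅=-75.80859375, f₆=-102.28125, f₇=-134.80078125, f₈=-174.
(h/3)·[f₀ + 4f₁ + 2f₂ + 4f₃ + 2f₄ + 4f₅ + 2f₆ + 4f₇ + f₈] = 0.125·(-1620) = -202.5.

-202.5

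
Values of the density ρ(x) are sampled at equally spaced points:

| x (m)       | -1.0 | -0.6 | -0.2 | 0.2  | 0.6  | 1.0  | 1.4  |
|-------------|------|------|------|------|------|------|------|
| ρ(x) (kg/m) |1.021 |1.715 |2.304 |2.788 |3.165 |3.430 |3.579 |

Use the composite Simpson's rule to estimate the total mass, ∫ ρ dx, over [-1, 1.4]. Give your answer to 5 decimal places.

6.30267

h = 0.4, n = 6.
(h/3)·[y₀ + 4y₁ + 2y₂ + 4y₃ + 2y₄ + 4y₅ + y₆] = 0.133333·(47.270) = 6.30267.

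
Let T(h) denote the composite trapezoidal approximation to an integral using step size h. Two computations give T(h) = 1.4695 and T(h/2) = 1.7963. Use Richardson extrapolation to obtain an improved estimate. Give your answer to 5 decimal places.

R = (4·T(h/2) − T(h)) / 3 = (4·1.7963 − 1.4695)/3 = (5.7157)/3 = 1.90523.

1.90523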